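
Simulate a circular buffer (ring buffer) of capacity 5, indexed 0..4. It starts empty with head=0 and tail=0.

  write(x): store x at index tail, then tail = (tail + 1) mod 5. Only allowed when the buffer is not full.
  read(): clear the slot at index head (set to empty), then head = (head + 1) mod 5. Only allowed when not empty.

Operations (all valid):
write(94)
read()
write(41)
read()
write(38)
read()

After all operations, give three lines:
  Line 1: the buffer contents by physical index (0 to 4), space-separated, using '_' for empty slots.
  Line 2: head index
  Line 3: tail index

Answer: _ _ _ _ _
3
3

Derivation:
write(94): buf=[94 _ _ _ _], head=0, tail=1, size=1
read(): buf=[_ _ _ _ _], head=1, tail=1, size=0
write(41): buf=[_ 41 _ _ _], head=1, tail=2, size=1
read(): buf=[_ _ _ _ _], head=2, tail=2, size=0
write(38): buf=[_ _ 38 _ _], head=2, tail=3, size=1
read(): buf=[_ _ _ _ _], head=3, tail=3, size=0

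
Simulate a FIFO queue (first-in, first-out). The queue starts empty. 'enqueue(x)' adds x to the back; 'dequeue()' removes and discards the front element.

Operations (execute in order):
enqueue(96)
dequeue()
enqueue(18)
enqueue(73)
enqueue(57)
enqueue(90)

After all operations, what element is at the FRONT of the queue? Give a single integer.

enqueue(96): queue = [96]
dequeue(): queue = []
enqueue(18): queue = [18]
enqueue(73): queue = [18, 73]
enqueue(57): queue = [18, 73, 57]
enqueue(90): queue = [18, 73, 57, 90]

Answer: 18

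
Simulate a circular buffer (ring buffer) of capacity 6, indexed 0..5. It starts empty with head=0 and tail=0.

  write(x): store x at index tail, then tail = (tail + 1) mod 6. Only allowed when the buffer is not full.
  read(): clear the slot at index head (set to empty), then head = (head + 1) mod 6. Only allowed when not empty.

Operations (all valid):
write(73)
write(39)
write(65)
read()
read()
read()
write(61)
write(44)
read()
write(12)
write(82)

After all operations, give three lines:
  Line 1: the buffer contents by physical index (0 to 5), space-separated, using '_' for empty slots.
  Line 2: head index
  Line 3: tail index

Answer: 82 _ _ _ 44 12
4
1

Derivation:
write(73): buf=[73 _ _ _ _ _], head=0, tail=1, size=1
write(39): buf=[73 39 _ _ _ _], head=0, tail=2, size=2
write(65): buf=[73 39 65 _ _ _], head=0, tail=3, size=3
read(): buf=[_ 39 65 _ _ _], head=1, tail=3, size=2
read(): buf=[_ _ 65 _ _ _], head=2, tail=3, size=1
read(): buf=[_ _ _ _ _ _], head=3, tail=3, size=0
write(61): buf=[_ _ _ 61 _ _], head=3, tail=4, size=1
write(44): buf=[_ _ _ 61 44 _], head=3, tail=5, size=2
read(): buf=[_ _ _ _ 44 _], head=4, tail=5, size=1
write(12): buf=[_ _ _ _ 44 12], head=4, tail=0, size=2
write(82): buf=[82 _ _ _ 44 12], head=4, tail=1, size=3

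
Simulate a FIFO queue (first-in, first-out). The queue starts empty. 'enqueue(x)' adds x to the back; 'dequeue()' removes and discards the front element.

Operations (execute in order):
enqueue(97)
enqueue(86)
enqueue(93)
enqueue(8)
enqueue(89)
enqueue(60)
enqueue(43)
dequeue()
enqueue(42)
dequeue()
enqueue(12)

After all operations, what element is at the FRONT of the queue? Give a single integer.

enqueue(97): queue = [97]
enqueue(86): queue = [97, 86]
enqueue(93): queue = [97, 86, 93]
enqueue(8): queue = [97, 86, 93, 8]
enqueue(89): queue = [97, 86, 93, 8, 89]
enqueue(60): queue = [97, 86, 93, 8, 89, 60]
enqueue(43): queue = [97, 86, 93, 8, 89, 60, 43]
dequeue(): queue = [86, 93, 8, 89, 60, 43]
enqueue(42): queue = [86, 93, 8, 89, 60, 43, 42]
dequeue(): queue = [93, 8, 89, 60, 43, 42]
enqueue(12): queue = [93, 8, 89, 60, 43, 42, 12]

Answer: 93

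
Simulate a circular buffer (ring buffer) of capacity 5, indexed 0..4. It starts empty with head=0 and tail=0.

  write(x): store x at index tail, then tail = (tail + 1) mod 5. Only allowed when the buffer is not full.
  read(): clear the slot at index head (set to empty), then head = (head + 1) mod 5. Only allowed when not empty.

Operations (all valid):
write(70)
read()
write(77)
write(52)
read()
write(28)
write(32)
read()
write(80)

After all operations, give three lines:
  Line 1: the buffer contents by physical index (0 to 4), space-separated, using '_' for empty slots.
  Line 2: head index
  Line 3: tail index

Answer: 80 _ _ 28 32
3
1

Derivation:
write(70): buf=[70 _ _ _ _], head=0, tail=1, size=1
read(): buf=[_ _ _ _ _], head=1, tail=1, size=0
write(77): buf=[_ 77 _ _ _], head=1, tail=2, size=1
write(52): buf=[_ 77 52 _ _], head=1, tail=3, size=2
read(): buf=[_ _ 52 _ _], head=2, tail=3, size=1
write(28): buf=[_ _ 52 28 _], head=2, tail=4, size=2
write(32): buf=[_ _ 52 28 32], head=2, tail=0, size=3
read(): buf=[_ _ _ 28 32], head=3, tail=0, size=2
write(80): buf=[80 _ _ 28 32], head=3, tail=1, size=3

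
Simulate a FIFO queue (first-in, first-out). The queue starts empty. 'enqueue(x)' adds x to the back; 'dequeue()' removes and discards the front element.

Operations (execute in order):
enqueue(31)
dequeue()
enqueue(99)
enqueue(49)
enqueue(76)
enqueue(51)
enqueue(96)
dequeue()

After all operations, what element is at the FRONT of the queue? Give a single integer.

Answer: 49

Derivation:
enqueue(31): queue = [31]
dequeue(): queue = []
enqueue(99): queue = [99]
enqueue(49): queue = [99, 49]
enqueue(76): queue = [99, 49, 76]
enqueue(51): queue = [99, 49, 76, 51]
enqueue(96): queue = [99, 49, 76, 51, 96]
dequeue(): queue = [49, 76, 51, 96]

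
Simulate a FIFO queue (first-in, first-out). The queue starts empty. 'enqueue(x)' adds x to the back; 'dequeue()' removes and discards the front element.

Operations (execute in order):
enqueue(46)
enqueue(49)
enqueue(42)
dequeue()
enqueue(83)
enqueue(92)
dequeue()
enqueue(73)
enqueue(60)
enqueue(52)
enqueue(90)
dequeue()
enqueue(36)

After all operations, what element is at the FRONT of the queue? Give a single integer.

Answer: 83

Derivation:
enqueue(46): queue = [46]
enqueue(49): queue = [46, 49]
enqueue(42): queue = [46, 49, 42]
dequeue(): queue = [49, 42]
enqueue(83): queue = [49, 42, 83]
enqueue(92): queue = [49, 42, 83, 92]
dequeue(): queue = [42, 83, 92]
enqueue(73): queue = [42, 83, 92, 73]
enqueue(60): queue = [42, 83, 92, 73, 60]
enqueue(52): queue = [42, 83, 92, 73, 60, 52]
enqueue(90): queue = [42, 83, 92, 73, 60, 52, 90]
dequeue(): queue = [83, 92, 73, 60, 52, 90]
enqueue(36): queue = [83, 92, 73, 60, 52, 90, 36]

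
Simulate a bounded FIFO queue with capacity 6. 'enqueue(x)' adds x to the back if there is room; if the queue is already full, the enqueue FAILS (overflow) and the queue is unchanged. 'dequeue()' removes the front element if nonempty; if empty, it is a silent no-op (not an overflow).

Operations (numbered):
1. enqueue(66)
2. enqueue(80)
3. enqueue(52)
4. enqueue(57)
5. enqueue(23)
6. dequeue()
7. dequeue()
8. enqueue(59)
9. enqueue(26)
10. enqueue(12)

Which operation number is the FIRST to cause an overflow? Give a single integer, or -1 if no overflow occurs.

Answer: -1

Derivation:
1. enqueue(66): size=1
2. enqueue(80): size=2
3. enqueue(52): size=3
4. enqueue(57): size=4
5. enqueue(23): size=5
6. dequeue(): size=4
7. dequeue(): size=3
8. enqueue(59): size=4
9. enqueue(26): size=5
10. enqueue(12): size=6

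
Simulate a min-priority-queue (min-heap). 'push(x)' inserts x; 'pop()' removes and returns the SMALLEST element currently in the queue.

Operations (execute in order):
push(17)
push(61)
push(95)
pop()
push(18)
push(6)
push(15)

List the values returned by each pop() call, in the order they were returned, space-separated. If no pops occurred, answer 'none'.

push(17): heap contents = [17]
push(61): heap contents = [17, 61]
push(95): heap contents = [17, 61, 95]
pop() → 17: heap contents = [61, 95]
push(18): heap contents = [18, 61, 95]
push(6): heap contents = [6, 18, 61, 95]
push(15): heap contents = [6, 15, 18, 61, 95]

Answer: 17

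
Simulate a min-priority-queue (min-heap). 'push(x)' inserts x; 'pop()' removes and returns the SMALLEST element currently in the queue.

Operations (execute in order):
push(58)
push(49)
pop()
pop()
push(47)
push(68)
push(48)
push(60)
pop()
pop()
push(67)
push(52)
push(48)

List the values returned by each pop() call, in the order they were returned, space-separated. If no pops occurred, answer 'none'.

push(58): heap contents = [58]
push(49): heap contents = [49, 58]
pop() → 49: heap contents = [58]
pop() → 58: heap contents = []
push(47): heap contents = [47]
push(68): heap contents = [47, 68]
push(48): heap contents = [47, 48, 68]
push(60): heap contents = [47, 48, 60, 68]
pop() → 47: heap contents = [48, 60, 68]
pop() → 48: heap contents = [60, 68]
push(67): heap contents = [60, 67, 68]
push(52): heap contents = [52, 60, 67, 68]
push(48): heap contents = [48, 52, 60, 67, 68]

Answer: 49 58 47 48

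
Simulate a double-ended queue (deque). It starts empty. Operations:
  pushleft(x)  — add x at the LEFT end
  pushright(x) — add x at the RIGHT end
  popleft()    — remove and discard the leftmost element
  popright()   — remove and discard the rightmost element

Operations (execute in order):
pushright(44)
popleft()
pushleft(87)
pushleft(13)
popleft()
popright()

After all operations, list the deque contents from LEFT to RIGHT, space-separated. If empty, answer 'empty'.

pushright(44): [44]
popleft(): []
pushleft(87): [87]
pushleft(13): [13, 87]
popleft(): [87]
popright(): []

Answer: empty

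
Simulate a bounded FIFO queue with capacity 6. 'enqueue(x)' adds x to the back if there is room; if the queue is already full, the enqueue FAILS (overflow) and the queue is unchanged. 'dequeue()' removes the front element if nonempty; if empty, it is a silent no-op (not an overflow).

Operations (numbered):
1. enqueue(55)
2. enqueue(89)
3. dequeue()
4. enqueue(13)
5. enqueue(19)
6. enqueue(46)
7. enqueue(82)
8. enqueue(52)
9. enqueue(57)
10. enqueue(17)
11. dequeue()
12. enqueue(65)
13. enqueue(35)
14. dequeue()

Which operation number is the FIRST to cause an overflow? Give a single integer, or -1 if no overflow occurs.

1. enqueue(55): size=1
2. enqueue(89): size=2
3. dequeue(): size=1
4. enqueue(13): size=2
5. enqueue(19): size=3
6. enqueue(46): size=4
7. enqueue(82): size=5
8. enqueue(52): size=6
9. enqueue(57): size=6=cap → OVERFLOW (fail)
10. enqueue(17): size=6=cap → OVERFLOW (fail)
11. dequeue(): size=5
12. enqueue(65): size=6
13. enqueue(35): size=6=cap → OVERFLOW (fail)
14. dequeue(): size=5

Answer: 9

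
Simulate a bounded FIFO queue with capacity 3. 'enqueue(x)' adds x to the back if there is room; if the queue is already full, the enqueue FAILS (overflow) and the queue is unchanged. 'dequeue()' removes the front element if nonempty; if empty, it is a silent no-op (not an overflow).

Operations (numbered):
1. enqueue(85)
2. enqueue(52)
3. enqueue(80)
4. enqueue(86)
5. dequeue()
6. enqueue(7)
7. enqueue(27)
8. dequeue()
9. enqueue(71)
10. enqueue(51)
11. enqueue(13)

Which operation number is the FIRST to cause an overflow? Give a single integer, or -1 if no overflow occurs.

Answer: 4

Derivation:
1. enqueue(85): size=1
2. enqueue(52): size=2
3. enqueue(80): size=3
4. enqueue(86): size=3=cap → OVERFLOW (fail)
5. dequeue(): size=2
6. enqueue(7): size=3
7. enqueue(27): size=3=cap → OVERFLOW (fail)
8. dequeue(): size=2
9. enqueue(71): size=3
10. enqueue(51): size=3=cap → OVERFLOW (fail)
11. enqueue(13): size=3=cap → OVERFLOW (fail)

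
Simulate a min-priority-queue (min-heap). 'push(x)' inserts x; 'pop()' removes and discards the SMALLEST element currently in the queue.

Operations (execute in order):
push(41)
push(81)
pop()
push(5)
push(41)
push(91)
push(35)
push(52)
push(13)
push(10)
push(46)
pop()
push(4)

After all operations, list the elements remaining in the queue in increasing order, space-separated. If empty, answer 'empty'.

Answer: 4 10 13 35 41 46 52 81 91

Derivation:
push(41): heap contents = [41]
push(81): heap contents = [41, 81]
pop() → 41: heap contents = [81]
push(5): heap contents = [5, 81]
push(41): heap contents = [5, 41, 81]
push(91): heap contents = [5, 41, 81, 91]
push(35): heap contents = [5, 35, 41, 81, 91]
push(52): heap contents = [5, 35, 41, 52, 81, 91]
push(13): heap contents = [5, 13, 35, 41, 52, 81, 91]
push(10): heap contents = [5, 10, 13, 35, 41, 52, 81, 91]
push(46): heap contents = [5, 10, 13, 35, 41, 46, 52, 81, 91]
pop() → 5: heap contents = [10, 13, 35, 41, 46, 52, 81, 91]
push(4): heap contents = [4, 10, 13, 35, 41, 46, 52, 81, 91]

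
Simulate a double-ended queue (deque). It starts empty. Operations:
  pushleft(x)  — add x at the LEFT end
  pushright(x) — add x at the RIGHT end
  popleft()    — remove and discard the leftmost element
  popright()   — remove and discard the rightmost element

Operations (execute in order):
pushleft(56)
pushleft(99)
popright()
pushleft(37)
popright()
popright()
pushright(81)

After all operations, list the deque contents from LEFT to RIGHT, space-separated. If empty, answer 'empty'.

pushleft(56): [56]
pushleft(99): [99, 56]
popright(): [99]
pushleft(37): [37, 99]
popright(): [37]
popright(): []
pushright(81): [81]

Answer: 81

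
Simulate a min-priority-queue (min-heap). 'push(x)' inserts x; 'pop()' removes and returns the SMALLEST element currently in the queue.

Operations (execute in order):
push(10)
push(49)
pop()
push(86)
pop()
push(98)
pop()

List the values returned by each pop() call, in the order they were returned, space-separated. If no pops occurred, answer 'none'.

Answer: 10 49 86

Derivation:
push(10): heap contents = [10]
push(49): heap contents = [10, 49]
pop() → 10: heap contents = [49]
push(86): heap contents = [49, 86]
pop() → 49: heap contents = [86]
push(98): heap contents = [86, 98]
pop() → 86: heap contents = [98]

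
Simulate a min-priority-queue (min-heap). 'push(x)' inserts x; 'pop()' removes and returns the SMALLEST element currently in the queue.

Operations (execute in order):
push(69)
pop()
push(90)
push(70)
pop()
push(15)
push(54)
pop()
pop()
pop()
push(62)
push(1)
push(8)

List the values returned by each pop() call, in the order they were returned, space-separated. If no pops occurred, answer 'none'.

push(69): heap contents = [69]
pop() → 69: heap contents = []
push(90): heap contents = [90]
push(70): heap contents = [70, 90]
pop() → 70: heap contents = [90]
push(15): heap contents = [15, 90]
push(54): heap contents = [15, 54, 90]
pop() → 15: heap contents = [54, 90]
pop() → 54: heap contents = [90]
pop() → 90: heap contents = []
push(62): heap contents = [62]
push(1): heap contents = [1, 62]
push(8): heap contents = [1, 8, 62]

Answer: 69 70 15 54 90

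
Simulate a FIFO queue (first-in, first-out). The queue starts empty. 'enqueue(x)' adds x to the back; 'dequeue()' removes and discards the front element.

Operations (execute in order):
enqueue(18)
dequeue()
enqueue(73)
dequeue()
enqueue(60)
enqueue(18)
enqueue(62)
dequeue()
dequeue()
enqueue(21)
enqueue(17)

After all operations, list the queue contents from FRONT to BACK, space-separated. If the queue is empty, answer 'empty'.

Answer: 62 21 17

Derivation:
enqueue(18): [18]
dequeue(): []
enqueue(73): [73]
dequeue(): []
enqueue(60): [60]
enqueue(18): [60, 18]
enqueue(62): [60, 18, 62]
dequeue(): [18, 62]
dequeue(): [62]
enqueue(21): [62, 21]
enqueue(17): [62, 21, 17]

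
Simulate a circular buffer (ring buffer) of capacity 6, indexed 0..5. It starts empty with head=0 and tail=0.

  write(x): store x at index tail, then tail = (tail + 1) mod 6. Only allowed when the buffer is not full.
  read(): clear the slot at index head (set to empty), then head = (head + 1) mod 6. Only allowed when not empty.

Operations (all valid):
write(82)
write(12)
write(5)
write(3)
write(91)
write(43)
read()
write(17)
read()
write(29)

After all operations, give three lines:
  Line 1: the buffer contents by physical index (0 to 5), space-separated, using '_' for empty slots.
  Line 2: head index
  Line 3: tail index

Answer: 17 29 5 3 91 43
2
2

Derivation:
write(82): buf=[82 _ _ _ _ _], head=0, tail=1, size=1
write(12): buf=[82 12 _ _ _ _], head=0, tail=2, size=2
write(5): buf=[82 12 5 _ _ _], head=0, tail=3, size=3
write(3): buf=[82 12 5 3 _ _], head=0, tail=4, size=4
write(91): buf=[82 12 5 3 91 _], head=0, tail=5, size=5
write(43): buf=[82 12 5 3 91 43], head=0, tail=0, size=6
read(): buf=[_ 12 5 3 91 43], head=1, tail=0, size=5
write(17): buf=[17 12 5 3 91 43], head=1, tail=1, size=6
read(): buf=[17 _ 5 3 91 43], head=2, tail=1, size=5
write(29): buf=[17 29 5 3 91 43], head=2, tail=2, size=6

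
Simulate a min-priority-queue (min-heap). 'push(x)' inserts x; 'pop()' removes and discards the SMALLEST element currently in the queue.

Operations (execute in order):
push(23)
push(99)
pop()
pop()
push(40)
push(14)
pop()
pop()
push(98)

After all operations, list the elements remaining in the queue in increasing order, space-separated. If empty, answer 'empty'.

Answer: 98

Derivation:
push(23): heap contents = [23]
push(99): heap contents = [23, 99]
pop() → 23: heap contents = [99]
pop() → 99: heap contents = []
push(40): heap contents = [40]
push(14): heap contents = [14, 40]
pop() → 14: heap contents = [40]
pop() → 40: heap contents = []
push(98): heap contents = [98]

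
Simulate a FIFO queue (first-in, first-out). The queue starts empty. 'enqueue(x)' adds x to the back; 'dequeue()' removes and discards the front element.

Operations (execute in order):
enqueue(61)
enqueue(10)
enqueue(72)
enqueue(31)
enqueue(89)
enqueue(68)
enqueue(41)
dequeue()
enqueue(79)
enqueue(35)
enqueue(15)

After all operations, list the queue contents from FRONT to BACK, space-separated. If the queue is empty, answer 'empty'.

Answer: 10 72 31 89 68 41 79 35 15

Derivation:
enqueue(61): [61]
enqueue(10): [61, 10]
enqueue(72): [61, 10, 72]
enqueue(31): [61, 10, 72, 31]
enqueue(89): [61, 10, 72, 31, 89]
enqueue(68): [61, 10, 72, 31, 89, 68]
enqueue(41): [61, 10, 72, 31, 89, 68, 41]
dequeue(): [10, 72, 31, 89, 68, 41]
enqueue(79): [10, 72, 31, 89, 68, 41, 79]
enqueue(35): [10, 72, 31, 89, 68, 41, 79, 35]
enqueue(15): [10, 72, 31, 89, 68, 41, 79, 35, 15]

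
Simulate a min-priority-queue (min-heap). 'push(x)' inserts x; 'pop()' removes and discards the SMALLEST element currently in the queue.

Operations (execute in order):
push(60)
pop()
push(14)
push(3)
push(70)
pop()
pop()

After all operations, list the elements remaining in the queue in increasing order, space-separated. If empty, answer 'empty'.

Answer: 70

Derivation:
push(60): heap contents = [60]
pop() → 60: heap contents = []
push(14): heap contents = [14]
push(3): heap contents = [3, 14]
push(70): heap contents = [3, 14, 70]
pop() → 3: heap contents = [14, 70]
pop() → 14: heap contents = [70]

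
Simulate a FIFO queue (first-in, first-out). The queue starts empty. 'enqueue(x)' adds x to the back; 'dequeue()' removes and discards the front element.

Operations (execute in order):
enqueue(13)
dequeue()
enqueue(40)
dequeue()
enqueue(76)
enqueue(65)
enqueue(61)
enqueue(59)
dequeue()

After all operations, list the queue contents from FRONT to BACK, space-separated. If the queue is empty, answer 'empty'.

Answer: 65 61 59

Derivation:
enqueue(13): [13]
dequeue(): []
enqueue(40): [40]
dequeue(): []
enqueue(76): [76]
enqueue(65): [76, 65]
enqueue(61): [76, 65, 61]
enqueue(59): [76, 65, 61, 59]
dequeue(): [65, 61, 59]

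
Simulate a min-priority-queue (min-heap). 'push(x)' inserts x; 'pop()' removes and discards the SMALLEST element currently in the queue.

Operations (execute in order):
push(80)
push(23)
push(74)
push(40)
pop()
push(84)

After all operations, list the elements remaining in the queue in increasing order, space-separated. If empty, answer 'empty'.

push(80): heap contents = [80]
push(23): heap contents = [23, 80]
push(74): heap contents = [23, 74, 80]
push(40): heap contents = [23, 40, 74, 80]
pop() → 23: heap contents = [40, 74, 80]
push(84): heap contents = [40, 74, 80, 84]

Answer: 40 74 80 84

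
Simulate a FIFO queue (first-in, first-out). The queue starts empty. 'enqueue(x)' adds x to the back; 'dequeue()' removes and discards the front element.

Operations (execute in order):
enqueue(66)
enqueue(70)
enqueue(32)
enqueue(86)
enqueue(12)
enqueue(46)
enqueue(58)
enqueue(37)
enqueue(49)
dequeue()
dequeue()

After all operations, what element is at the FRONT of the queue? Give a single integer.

enqueue(66): queue = [66]
enqueue(70): queue = [66, 70]
enqueue(32): queue = [66, 70, 32]
enqueue(86): queue = [66, 70, 32, 86]
enqueue(12): queue = [66, 70, 32, 86, 12]
enqueue(46): queue = [66, 70, 32, 86, 12, 46]
enqueue(58): queue = [66, 70, 32, 86, 12, 46, 58]
enqueue(37): queue = [66, 70, 32, 86, 12, 46, 58, 37]
enqueue(49): queue = [66, 70, 32, 86, 12, 46, 58, 37, 49]
dequeue(): queue = [70, 32, 86, 12, 46, 58, 37, 49]
dequeue(): queue = [32, 86, 12, 46, 58, 37, 49]

Answer: 32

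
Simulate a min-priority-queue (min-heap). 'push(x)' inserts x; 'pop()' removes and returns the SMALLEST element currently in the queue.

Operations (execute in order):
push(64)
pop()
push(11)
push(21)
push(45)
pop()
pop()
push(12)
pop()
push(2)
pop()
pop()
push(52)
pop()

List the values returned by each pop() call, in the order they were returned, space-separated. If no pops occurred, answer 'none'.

push(64): heap contents = [64]
pop() → 64: heap contents = []
push(11): heap contents = [11]
push(21): heap contents = [11, 21]
push(45): heap contents = [11, 21, 45]
pop() → 11: heap contents = [21, 45]
pop() → 21: heap contents = [45]
push(12): heap contents = [12, 45]
pop() → 12: heap contents = [45]
push(2): heap contents = [2, 45]
pop() → 2: heap contents = [45]
pop() → 45: heap contents = []
push(52): heap contents = [52]
pop() → 52: heap contents = []

Answer: 64 11 21 12 2 45 52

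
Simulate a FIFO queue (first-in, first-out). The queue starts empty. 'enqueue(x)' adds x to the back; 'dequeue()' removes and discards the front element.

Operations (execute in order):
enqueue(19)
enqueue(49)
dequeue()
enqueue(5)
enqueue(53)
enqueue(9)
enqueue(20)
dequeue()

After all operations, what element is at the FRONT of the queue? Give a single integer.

Answer: 5

Derivation:
enqueue(19): queue = [19]
enqueue(49): queue = [19, 49]
dequeue(): queue = [49]
enqueue(5): queue = [49, 5]
enqueue(53): queue = [49, 5, 53]
enqueue(9): queue = [49, 5, 53, 9]
enqueue(20): queue = [49, 5, 53, 9, 20]
dequeue(): queue = [5, 53, 9, 20]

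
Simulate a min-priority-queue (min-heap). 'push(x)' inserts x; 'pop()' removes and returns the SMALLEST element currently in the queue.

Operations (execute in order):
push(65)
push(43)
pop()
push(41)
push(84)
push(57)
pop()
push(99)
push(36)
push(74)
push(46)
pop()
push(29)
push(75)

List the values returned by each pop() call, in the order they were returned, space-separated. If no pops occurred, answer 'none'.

push(65): heap contents = [65]
push(43): heap contents = [43, 65]
pop() → 43: heap contents = [65]
push(41): heap contents = [41, 65]
push(84): heap contents = [41, 65, 84]
push(57): heap contents = [41, 57, 65, 84]
pop() → 41: heap contents = [57, 65, 84]
push(99): heap contents = [57, 65, 84, 99]
push(36): heap contents = [36, 57, 65, 84, 99]
push(74): heap contents = [36, 57, 65, 74, 84, 99]
push(46): heap contents = [36, 46, 57, 65, 74, 84, 99]
pop() → 36: heap contents = [46, 57, 65, 74, 84, 99]
push(29): heap contents = [29, 46, 57, 65, 74, 84, 99]
push(75): heap contents = [29, 46, 57, 65, 74, 75, 84, 99]

Answer: 43 41 36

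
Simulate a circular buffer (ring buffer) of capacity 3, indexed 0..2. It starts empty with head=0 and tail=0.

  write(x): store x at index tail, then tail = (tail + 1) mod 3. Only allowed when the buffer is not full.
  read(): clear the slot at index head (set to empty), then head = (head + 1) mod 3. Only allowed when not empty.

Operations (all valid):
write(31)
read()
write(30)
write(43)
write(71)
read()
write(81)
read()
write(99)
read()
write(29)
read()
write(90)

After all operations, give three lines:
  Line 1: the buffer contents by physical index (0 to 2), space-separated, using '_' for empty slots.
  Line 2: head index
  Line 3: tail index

write(31): buf=[31 _ _], head=0, tail=1, size=1
read(): buf=[_ _ _], head=1, tail=1, size=0
write(30): buf=[_ 30 _], head=1, tail=2, size=1
write(43): buf=[_ 30 43], head=1, tail=0, size=2
write(71): buf=[71 30 43], head=1, tail=1, size=3
read(): buf=[71 _ 43], head=2, tail=1, size=2
write(81): buf=[71 81 43], head=2, tail=2, size=3
read(): buf=[71 81 _], head=0, tail=2, size=2
write(99): buf=[71 81 99], head=0, tail=0, size=3
read(): buf=[_ 81 99], head=1, tail=0, size=2
write(29): buf=[29 81 99], head=1, tail=1, size=3
read(): buf=[29 _ 99], head=2, tail=1, size=2
write(90): buf=[29 90 99], head=2, tail=2, size=3

Answer: 29 90 99
2
2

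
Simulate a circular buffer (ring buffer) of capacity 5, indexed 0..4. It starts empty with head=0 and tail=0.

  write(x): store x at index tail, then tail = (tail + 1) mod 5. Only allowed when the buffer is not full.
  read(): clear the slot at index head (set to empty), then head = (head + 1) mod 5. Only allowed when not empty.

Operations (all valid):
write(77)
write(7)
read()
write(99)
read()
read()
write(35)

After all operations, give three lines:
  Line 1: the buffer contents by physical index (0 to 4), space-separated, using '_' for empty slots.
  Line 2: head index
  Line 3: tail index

write(77): buf=[77 _ _ _ _], head=0, tail=1, size=1
write(7): buf=[77 7 _ _ _], head=0, tail=2, size=2
read(): buf=[_ 7 _ _ _], head=1, tail=2, size=1
write(99): buf=[_ 7 99 _ _], head=1, tail=3, size=2
read(): buf=[_ _ 99 _ _], head=2, tail=3, size=1
read(): buf=[_ _ _ _ _], head=3, tail=3, size=0
write(35): buf=[_ _ _ 35 _], head=3, tail=4, size=1

Answer: _ _ _ 35 _
3
4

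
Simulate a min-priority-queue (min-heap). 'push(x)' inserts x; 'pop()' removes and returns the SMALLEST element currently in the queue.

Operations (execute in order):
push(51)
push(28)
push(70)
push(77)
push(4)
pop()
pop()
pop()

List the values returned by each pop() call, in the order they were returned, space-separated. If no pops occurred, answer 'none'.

Answer: 4 28 51

Derivation:
push(51): heap contents = [51]
push(28): heap contents = [28, 51]
push(70): heap contents = [28, 51, 70]
push(77): heap contents = [28, 51, 70, 77]
push(4): heap contents = [4, 28, 51, 70, 77]
pop() → 4: heap contents = [28, 51, 70, 77]
pop() → 28: heap contents = [51, 70, 77]
pop() → 51: heap contents = [70, 77]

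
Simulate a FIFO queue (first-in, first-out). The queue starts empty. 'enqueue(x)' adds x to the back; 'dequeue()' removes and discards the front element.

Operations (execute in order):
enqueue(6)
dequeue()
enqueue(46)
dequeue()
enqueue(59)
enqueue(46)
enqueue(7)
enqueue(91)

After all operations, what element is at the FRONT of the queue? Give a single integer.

Answer: 59

Derivation:
enqueue(6): queue = [6]
dequeue(): queue = []
enqueue(46): queue = [46]
dequeue(): queue = []
enqueue(59): queue = [59]
enqueue(46): queue = [59, 46]
enqueue(7): queue = [59, 46, 7]
enqueue(91): queue = [59, 46, 7, 91]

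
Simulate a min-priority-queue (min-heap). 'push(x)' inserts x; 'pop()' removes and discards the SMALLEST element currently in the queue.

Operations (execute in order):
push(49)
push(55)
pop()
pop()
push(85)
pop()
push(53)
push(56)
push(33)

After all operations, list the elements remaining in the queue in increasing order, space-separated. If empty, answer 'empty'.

Answer: 33 53 56

Derivation:
push(49): heap contents = [49]
push(55): heap contents = [49, 55]
pop() → 49: heap contents = [55]
pop() → 55: heap contents = []
push(85): heap contents = [85]
pop() → 85: heap contents = []
push(53): heap contents = [53]
push(56): heap contents = [53, 56]
push(33): heap contents = [33, 53, 56]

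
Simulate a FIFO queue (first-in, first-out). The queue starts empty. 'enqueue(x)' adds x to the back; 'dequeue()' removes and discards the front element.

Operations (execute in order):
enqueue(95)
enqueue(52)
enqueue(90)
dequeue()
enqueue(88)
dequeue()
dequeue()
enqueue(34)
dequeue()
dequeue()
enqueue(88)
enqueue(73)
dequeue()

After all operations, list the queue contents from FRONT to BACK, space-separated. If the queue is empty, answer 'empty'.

enqueue(95): [95]
enqueue(52): [95, 52]
enqueue(90): [95, 52, 90]
dequeue(): [52, 90]
enqueue(88): [52, 90, 88]
dequeue(): [90, 88]
dequeue(): [88]
enqueue(34): [88, 34]
dequeue(): [34]
dequeue(): []
enqueue(88): [88]
enqueue(73): [88, 73]
dequeue(): [73]

Answer: 73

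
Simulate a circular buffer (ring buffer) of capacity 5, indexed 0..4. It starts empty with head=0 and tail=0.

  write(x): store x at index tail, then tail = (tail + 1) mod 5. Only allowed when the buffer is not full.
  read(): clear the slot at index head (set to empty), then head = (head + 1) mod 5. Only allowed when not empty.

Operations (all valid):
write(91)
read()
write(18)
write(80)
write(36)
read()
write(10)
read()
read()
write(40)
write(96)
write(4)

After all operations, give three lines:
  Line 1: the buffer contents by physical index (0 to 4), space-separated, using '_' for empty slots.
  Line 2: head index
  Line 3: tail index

Answer: 40 96 4 _ 10
4
3

Derivation:
write(91): buf=[91 _ _ _ _], head=0, tail=1, size=1
read(): buf=[_ _ _ _ _], head=1, tail=1, size=0
write(18): buf=[_ 18 _ _ _], head=1, tail=2, size=1
write(80): buf=[_ 18 80 _ _], head=1, tail=3, size=2
write(36): buf=[_ 18 80 36 _], head=1, tail=4, size=3
read(): buf=[_ _ 80 36 _], head=2, tail=4, size=2
write(10): buf=[_ _ 80 36 10], head=2, tail=0, size=3
read(): buf=[_ _ _ 36 10], head=3, tail=0, size=2
read(): buf=[_ _ _ _ 10], head=4, tail=0, size=1
write(40): buf=[40 _ _ _ 10], head=4, tail=1, size=2
write(96): buf=[40 96 _ _ 10], head=4, tail=2, size=3
write(4): buf=[40 96 4 _ 10], head=4, tail=3, size=4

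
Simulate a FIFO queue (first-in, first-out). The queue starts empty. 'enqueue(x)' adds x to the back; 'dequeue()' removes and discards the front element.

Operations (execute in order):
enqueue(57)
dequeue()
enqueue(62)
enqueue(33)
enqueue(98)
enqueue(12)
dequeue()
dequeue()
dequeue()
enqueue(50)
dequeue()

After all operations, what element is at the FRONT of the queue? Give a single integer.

Answer: 50

Derivation:
enqueue(57): queue = [57]
dequeue(): queue = []
enqueue(62): queue = [62]
enqueue(33): queue = [62, 33]
enqueue(98): queue = [62, 33, 98]
enqueue(12): queue = [62, 33, 98, 12]
dequeue(): queue = [33, 98, 12]
dequeue(): queue = [98, 12]
dequeue(): queue = [12]
enqueue(50): queue = [12, 50]
dequeue(): queue = [50]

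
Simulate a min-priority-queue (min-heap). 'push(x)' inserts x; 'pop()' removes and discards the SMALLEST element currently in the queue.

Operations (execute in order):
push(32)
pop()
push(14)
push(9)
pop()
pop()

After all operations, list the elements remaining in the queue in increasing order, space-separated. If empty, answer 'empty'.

Answer: empty

Derivation:
push(32): heap contents = [32]
pop() → 32: heap contents = []
push(14): heap contents = [14]
push(9): heap contents = [9, 14]
pop() → 9: heap contents = [14]
pop() → 14: heap contents = []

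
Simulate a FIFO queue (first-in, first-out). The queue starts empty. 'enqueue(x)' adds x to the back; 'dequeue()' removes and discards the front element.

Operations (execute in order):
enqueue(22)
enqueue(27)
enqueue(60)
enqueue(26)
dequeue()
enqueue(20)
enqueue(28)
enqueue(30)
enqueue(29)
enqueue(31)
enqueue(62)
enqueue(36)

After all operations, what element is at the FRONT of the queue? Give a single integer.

enqueue(22): queue = [22]
enqueue(27): queue = [22, 27]
enqueue(60): queue = [22, 27, 60]
enqueue(26): queue = [22, 27, 60, 26]
dequeue(): queue = [27, 60, 26]
enqueue(20): queue = [27, 60, 26, 20]
enqueue(28): queue = [27, 60, 26, 20, 28]
enqueue(30): queue = [27, 60, 26, 20, 28, 30]
enqueue(29): queue = [27, 60, 26, 20, 28, 30, 29]
enqueue(31): queue = [27, 60, 26, 20, 28, 30, 29, 31]
enqueue(62): queue = [27, 60, 26, 20, 28, 30, 29, 31, 62]
enqueue(36): queue = [27, 60, 26, 20, 28, 30, 29, 31, 62, 36]

Answer: 27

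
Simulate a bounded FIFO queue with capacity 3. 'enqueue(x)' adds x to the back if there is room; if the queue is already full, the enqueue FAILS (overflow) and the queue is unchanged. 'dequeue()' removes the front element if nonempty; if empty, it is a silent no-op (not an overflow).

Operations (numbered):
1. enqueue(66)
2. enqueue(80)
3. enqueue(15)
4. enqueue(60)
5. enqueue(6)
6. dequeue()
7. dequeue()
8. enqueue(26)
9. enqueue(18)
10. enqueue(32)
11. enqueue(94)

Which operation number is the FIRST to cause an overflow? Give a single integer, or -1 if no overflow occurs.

Answer: 4

Derivation:
1. enqueue(66): size=1
2. enqueue(80): size=2
3. enqueue(15): size=3
4. enqueue(60): size=3=cap → OVERFLOW (fail)
5. enqueue(6): size=3=cap → OVERFLOW (fail)
6. dequeue(): size=2
7. dequeue(): size=1
8. enqueue(26): size=2
9. enqueue(18): size=3
10. enqueue(32): size=3=cap → OVERFLOW (fail)
11. enqueue(94): size=3=cap → OVERFLOW (fail)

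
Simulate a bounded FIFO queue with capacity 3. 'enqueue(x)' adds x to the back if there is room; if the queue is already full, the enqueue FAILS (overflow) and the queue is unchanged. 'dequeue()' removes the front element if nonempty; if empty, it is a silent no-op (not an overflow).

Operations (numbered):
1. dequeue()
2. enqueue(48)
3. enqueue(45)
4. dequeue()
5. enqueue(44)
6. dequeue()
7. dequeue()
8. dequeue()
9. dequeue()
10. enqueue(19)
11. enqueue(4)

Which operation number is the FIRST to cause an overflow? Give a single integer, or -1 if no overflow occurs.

Answer: -1

Derivation:
1. dequeue(): empty, no-op, size=0
2. enqueue(48): size=1
3. enqueue(45): size=2
4. dequeue(): size=1
5. enqueue(44): size=2
6. dequeue(): size=1
7. dequeue(): size=0
8. dequeue(): empty, no-op, size=0
9. dequeue(): empty, no-op, size=0
10. enqueue(19): size=1
11. enqueue(4): size=2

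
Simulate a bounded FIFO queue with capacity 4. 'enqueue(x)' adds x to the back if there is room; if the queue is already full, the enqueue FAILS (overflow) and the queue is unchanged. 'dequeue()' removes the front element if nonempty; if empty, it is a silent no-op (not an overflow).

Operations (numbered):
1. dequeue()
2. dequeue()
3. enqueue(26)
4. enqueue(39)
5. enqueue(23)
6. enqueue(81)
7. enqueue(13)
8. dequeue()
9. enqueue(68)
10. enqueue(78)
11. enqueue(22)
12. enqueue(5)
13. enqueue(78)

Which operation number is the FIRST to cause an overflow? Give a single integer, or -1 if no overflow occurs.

1. dequeue(): empty, no-op, size=0
2. dequeue(): empty, no-op, size=0
3. enqueue(26): size=1
4. enqueue(39): size=2
5. enqueue(23): size=3
6. enqueue(81): size=4
7. enqueue(13): size=4=cap → OVERFLOW (fail)
8. dequeue(): size=3
9. enqueue(68): size=4
10. enqueue(78): size=4=cap → OVERFLOW (fail)
11. enqueue(22): size=4=cap → OVERFLOW (fail)
12. enqueue(5): size=4=cap → OVERFLOW (fail)
13. enqueue(78): size=4=cap → OVERFLOW (fail)

Answer: 7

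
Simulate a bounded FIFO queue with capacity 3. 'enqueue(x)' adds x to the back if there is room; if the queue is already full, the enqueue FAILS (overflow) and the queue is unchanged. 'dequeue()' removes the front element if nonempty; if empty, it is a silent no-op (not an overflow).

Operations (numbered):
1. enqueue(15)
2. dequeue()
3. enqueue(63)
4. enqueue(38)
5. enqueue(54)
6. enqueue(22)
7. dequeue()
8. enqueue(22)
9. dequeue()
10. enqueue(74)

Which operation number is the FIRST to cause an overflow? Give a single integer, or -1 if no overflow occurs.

Answer: 6

Derivation:
1. enqueue(15): size=1
2. dequeue(): size=0
3. enqueue(63): size=1
4. enqueue(38): size=2
5. enqueue(54): size=3
6. enqueue(22): size=3=cap → OVERFLOW (fail)
7. dequeue(): size=2
8. enqueue(22): size=3
9. dequeue(): size=2
10. enqueue(74): size=3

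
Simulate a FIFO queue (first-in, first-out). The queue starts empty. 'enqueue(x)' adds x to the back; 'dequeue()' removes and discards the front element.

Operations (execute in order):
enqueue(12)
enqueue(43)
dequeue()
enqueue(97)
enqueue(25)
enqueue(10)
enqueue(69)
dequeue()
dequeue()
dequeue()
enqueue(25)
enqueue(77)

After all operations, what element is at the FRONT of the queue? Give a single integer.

enqueue(12): queue = [12]
enqueue(43): queue = [12, 43]
dequeue(): queue = [43]
enqueue(97): queue = [43, 97]
enqueue(25): queue = [43, 97, 25]
enqueue(10): queue = [43, 97, 25, 10]
enqueue(69): queue = [43, 97, 25, 10, 69]
dequeue(): queue = [97, 25, 10, 69]
dequeue(): queue = [25, 10, 69]
dequeue(): queue = [10, 69]
enqueue(25): queue = [10, 69, 25]
enqueue(77): queue = [10, 69, 25, 77]

Answer: 10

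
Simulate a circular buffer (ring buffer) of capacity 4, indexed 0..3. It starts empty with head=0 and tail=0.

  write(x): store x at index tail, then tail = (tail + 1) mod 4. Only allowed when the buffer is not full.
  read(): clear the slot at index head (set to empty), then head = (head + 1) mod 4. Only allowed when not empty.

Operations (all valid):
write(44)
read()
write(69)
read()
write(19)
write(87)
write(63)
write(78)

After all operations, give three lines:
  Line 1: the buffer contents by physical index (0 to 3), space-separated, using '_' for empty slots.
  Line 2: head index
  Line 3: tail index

write(44): buf=[44 _ _ _], head=0, tail=1, size=1
read(): buf=[_ _ _ _], head=1, tail=1, size=0
write(69): buf=[_ 69 _ _], head=1, tail=2, size=1
read(): buf=[_ _ _ _], head=2, tail=2, size=0
write(19): buf=[_ _ 19 _], head=2, tail=3, size=1
write(87): buf=[_ _ 19 87], head=2, tail=0, size=2
write(63): buf=[63 _ 19 87], head=2, tail=1, size=3
write(78): buf=[63 78 19 87], head=2, tail=2, size=4

Answer: 63 78 19 87
2
2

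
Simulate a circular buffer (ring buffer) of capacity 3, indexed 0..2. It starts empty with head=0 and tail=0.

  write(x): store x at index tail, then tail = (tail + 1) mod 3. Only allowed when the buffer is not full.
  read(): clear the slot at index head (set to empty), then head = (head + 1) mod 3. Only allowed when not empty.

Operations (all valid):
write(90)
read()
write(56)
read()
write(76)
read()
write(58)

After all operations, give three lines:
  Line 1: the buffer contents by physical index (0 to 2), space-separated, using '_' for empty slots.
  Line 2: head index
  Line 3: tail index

Answer: 58 _ _
0
1

Derivation:
write(90): buf=[90 _ _], head=0, tail=1, size=1
read(): buf=[_ _ _], head=1, tail=1, size=0
write(56): buf=[_ 56 _], head=1, tail=2, size=1
read(): buf=[_ _ _], head=2, tail=2, size=0
write(76): buf=[_ _ 76], head=2, tail=0, size=1
read(): buf=[_ _ _], head=0, tail=0, size=0
write(58): buf=[58 _ _], head=0, tail=1, size=1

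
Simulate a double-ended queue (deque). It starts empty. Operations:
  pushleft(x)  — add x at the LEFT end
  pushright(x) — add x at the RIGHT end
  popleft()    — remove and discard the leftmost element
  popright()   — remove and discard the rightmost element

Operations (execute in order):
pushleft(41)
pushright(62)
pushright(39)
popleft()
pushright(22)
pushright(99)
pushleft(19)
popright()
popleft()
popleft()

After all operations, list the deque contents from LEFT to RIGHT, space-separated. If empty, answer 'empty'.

Answer: 39 22

Derivation:
pushleft(41): [41]
pushright(62): [41, 62]
pushright(39): [41, 62, 39]
popleft(): [62, 39]
pushright(22): [62, 39, 22]
pushright(99): [62, 39, 22, 99]
pushleft(19): [19, 62, 39, 22, 99]
popright(): [19, 62, 39, 22]
popleft(): [62, 39, 22]
popleft(): [39, 22]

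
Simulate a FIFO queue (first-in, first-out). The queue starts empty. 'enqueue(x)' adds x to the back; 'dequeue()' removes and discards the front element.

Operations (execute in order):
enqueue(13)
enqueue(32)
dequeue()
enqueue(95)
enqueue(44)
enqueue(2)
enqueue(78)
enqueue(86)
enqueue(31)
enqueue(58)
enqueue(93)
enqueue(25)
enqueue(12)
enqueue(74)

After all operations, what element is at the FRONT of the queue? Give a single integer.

enqueue(13): queue = [13]
enqueue(32): queue = [13, 32]
dequeue(): queue = [32]
enqueue(95): queue = [32, 95]
enqueue(44): queue = [32, 95, 44]
enqueue(2): queue = [32, 95, 44, 2]
enqueue(78): queue = [32, 95, 44, 2, 78]
enqueue(86): queue = [32, 95, 44, 2, 78, 86]
enqueue(31): queue = [32, 95, 44, 2, 78, 86, 31]
enqueue(58): queue = [32, 95, 44, 2, 78, 86, 31, 58]
enqueue(93): queue = [32, 95, 44, 2, 78, 86, 31, 58, 93]
enqueue(25): queue = [32, 95, 44, 2, 78, 86, 31, 58, 93, 25]
enqueue(12): queue = [32, 95, 44, 2, 78, 86, 31, 58, 93, 25, 12]
enqueue(74): queue = [32, 95, 44, 2, 78, 86, 31, 58, 93, 25, 12, 74]

Answer: 32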